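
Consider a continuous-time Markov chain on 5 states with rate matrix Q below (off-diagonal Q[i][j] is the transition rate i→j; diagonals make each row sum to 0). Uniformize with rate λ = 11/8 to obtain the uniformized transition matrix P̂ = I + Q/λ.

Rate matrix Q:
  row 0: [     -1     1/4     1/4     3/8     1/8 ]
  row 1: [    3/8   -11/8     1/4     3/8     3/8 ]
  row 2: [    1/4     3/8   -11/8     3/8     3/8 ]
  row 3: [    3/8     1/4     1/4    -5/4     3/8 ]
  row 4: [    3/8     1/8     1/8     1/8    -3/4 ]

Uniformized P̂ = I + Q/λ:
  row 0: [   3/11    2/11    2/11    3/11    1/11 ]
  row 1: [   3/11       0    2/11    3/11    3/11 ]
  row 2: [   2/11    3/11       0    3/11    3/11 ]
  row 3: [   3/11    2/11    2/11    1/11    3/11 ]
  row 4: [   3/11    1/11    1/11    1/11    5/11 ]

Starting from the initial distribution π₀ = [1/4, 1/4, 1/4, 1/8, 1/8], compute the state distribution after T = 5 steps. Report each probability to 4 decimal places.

t=0: π = [0.2500, 0.2500, 0.2500, 0.1250, 0.1250]
t=1: π = [0.2500, 0.1477, 0.1250, 0.2273, 0.2500]
t=2: π = [0.2614, 0.1436, 0.1364, 0.1860, 0.2727]
t=3: π = [0.2603, 0.1433, 0.1322, 0.1893, 0.2748]
t=4: π = [0.2607, 0.1428, 0.1328, 0.1883, 0.2754]
t=5: π = [0.2607, 0.1429, 0.1326, 0.1884, 0.2754]

π = [0.2607, 0.1429, 0.1326, 0.1884, 0.2754]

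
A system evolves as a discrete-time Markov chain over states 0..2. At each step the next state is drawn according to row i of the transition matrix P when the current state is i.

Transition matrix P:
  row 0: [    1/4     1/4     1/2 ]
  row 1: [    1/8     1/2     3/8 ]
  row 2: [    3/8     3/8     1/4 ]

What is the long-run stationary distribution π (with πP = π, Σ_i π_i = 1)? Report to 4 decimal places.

π = [0.2459, 0.3934, 0.3607]

Balance equations π_j = Σ_i π_i·P[i][j]:
  π_0 = 1/4·π_0 + 1/8·π_1 + 3/8·π_2
  π_1 = 1/4·π_0 + 1/2·π_1 + 3/8·π_2
  normalize: π_0 + π_1 + π_2 = 1
Solving the linear system gives exactly π = [15/61, 24/61, 22/61].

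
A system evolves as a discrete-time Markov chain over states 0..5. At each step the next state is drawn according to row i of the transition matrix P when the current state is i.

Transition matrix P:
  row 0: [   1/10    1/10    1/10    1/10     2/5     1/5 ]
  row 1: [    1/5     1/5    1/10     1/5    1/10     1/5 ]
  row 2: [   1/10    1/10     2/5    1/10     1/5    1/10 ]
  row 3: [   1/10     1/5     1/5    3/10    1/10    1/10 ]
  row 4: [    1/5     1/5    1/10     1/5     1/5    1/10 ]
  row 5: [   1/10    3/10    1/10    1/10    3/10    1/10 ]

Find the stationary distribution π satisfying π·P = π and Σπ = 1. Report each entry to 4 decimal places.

π = [0.1388, 0.1826, 0.1676, 0.1735, 0.2054, 0.1321]

Balance equations π_j = Σ_i π_i·P[i][j]:
  π_0 = 1/10·π_0 + 1/5·π_1 + 1/10·π_2 + 1/10·π_3 + 1/5·π_4 + 1/10·π_5
  π_1 = 1/10·π_0 + 1/5·π_1 + 1/10·π_2 + 1/5·π_3 + 1/5·π_4 + 3/10·π_5
  π_2 = 1/10·π_0 + 1/10·π_1 + 2/5·π_2 + 1/5·π_3 + 1/10·π_4 + 1/10·π_5
  π_3 = 1/10·π_0 + 1/5·π_1 + 1/10·π_2 + 3/10·π_3 + 1/5·π_4 + 1/10·π_5
  π_4 = 2/5·π_0 + 1/10·π_1 + 1/5·π_2 + 1/10·π_3 + 1/5·π_4 + 3/10·π_5
  normalize: π_0 + π_1 + π_2 + π_3 + π_4 + π_5 = 1
Solving the linear system gives exactly π = [688/4957, 905/4957, 831/4957, 860/4957, 1018/4957, 655/4957].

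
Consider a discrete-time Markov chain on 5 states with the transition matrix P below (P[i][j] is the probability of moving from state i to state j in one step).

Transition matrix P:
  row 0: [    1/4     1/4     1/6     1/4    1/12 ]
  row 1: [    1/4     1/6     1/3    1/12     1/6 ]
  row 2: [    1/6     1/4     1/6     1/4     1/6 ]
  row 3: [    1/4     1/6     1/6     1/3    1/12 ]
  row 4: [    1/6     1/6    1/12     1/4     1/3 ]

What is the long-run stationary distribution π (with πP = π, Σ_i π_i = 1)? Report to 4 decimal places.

Balance equations π_j = Σ_i π_i·P[i][j]:
  π_0 = 1/4·π_0 + 1/4·π_1 + 1/6·π_2 + 1/4·π_3 + 1/6·π_4
  π_1 = 1/4·π_0 + 1/6·π_1 + 1/4·π_2 + 1/6·π_3 + 1/6·π_4
  π_2 = 1/6·π_0 + 1/3·π_1 + 1/6·π_2 + 1/6·π_3 + 1/12·π_4
  π_3 = 1/4·π_0 + 1/12·π_1 + 1/4·π_2 + 1/3·π_3 + 1/4·π_4
  normalize: π_0 + π_1 + π_2 + π_3 + π_4 = 1
Solving the linear system gives exactly π = [181/817, 164/817, 153/817, 193/817, 126/817].

π = [0.2215, 0.2007, 0.1873, 0.2362, 0.1542]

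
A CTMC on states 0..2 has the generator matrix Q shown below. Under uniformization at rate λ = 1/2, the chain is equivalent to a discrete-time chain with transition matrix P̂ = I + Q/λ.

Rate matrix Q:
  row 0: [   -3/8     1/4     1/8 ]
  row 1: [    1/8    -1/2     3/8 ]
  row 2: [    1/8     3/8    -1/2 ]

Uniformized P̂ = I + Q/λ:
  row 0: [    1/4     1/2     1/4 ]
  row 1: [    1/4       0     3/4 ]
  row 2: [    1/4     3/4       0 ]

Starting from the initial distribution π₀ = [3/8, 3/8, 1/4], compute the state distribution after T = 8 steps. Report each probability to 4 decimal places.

t=0: π = [0.3750, 0.3750, 0.2500]
t=1: π = [0.2500, 0.3750, 0.3750]
t=2: π = [0.2500, 0.4063, 0.3438]
t=3: π = [0.2500, 0.3828, 0.3672]
t=4: π = [0.2500, 0.4004, 0.3496]
t=5: π = [0.2500, 0.3872, 0.3628]
t=6: π = [0.2500, 0.3971, 0.3529]
t=7: π = [0.2500, 0.3897, 0.3603]
t=8: π = [0.2500, 0.3952, 0.3548]

π = [0.2500, 0.3952, 0.3548]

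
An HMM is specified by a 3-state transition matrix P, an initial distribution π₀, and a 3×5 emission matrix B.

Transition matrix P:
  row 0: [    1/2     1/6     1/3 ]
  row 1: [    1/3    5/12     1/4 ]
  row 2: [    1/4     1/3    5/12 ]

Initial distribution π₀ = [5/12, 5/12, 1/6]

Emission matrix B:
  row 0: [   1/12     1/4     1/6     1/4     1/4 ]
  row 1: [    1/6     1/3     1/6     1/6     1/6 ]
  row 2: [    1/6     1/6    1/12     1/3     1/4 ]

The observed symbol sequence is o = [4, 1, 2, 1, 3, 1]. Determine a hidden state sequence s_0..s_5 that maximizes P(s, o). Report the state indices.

t=0: δ = [1.042e-01, 6.944e-02, 4.167e-02]  (obs o_0=4)
t=1: δ = [1.302e-02, 9.645e-03, 5.787e-03]  ψ = [0, 1, 0]  (obs o_1=1)
t=2: δ = [1.085e-03, 6.698e-04, 3.617e-04]  ψ = [0, 1, 0]  (obs o_2=2)
t=3: δ = [1.356e-04, 9.303e-05, 6.028e-05]  ψ = [0, 1, 0]  (obs o_3=1)
t=4: δ = [1.695e-05, 6.460e-06, 1.507e-05]  ψ = [0, 1, 0]  (obs o_4=3)
t=5: δ = [2.119e-06, 1.674e-06, 1.047e-06]  ψ = [0, 2, 2]  (obs o_5=1)
backtrack: best end state = 0; path = [0, 0, 0, 0, 0, 0]

path = [0, 0, 0, 0, 0, 0]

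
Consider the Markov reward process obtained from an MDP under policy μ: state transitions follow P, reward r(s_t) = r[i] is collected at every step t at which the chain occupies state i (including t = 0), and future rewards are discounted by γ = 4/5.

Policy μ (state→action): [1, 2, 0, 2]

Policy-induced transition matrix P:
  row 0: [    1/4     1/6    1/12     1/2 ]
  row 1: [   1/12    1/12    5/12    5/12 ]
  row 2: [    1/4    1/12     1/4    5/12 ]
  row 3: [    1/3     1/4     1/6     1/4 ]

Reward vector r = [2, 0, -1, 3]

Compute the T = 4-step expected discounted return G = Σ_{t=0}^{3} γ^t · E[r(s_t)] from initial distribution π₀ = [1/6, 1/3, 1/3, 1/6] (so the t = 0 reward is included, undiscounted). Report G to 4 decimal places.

t=0: π = [0.1667, 0.3333, 0.3333, 0.1667], E[r] = 0.5000, γ^t·E[r] = 0.500000, running G = 0.500000
t=1: π = [0.2083, 0.1250, 0.2639, 0.4028], E[r] = 1.3611, γ^t·E[r] = 1.088889, running G = 1.588889
t=2: π = [0.2627, 0.1678, 0.2025, 0.3669], E[r] = 1.4236, γ^t·E[r] = 0.911111, running G = 2.500000
t=3: π = [0.2526, 0.1664, 0.2036, 0.3774], E[r] = 1.4338, γ^t·E[r] = 0.734123, running G = 3.234123

G = 3.2341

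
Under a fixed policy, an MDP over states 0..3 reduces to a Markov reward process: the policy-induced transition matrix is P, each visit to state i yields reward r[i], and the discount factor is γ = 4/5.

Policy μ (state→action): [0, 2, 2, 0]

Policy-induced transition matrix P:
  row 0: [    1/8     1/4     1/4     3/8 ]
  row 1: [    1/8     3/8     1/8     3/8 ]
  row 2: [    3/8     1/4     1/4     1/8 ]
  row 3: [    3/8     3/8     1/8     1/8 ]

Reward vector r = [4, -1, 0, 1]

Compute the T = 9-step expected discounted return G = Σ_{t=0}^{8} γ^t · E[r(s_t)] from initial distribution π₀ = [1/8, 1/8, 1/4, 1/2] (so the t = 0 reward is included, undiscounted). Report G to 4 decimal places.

t=0: π = [0.1250, 0.1250, 0.2500, 0.5000], E[r] = 0.8750, γ^t·E[r] = 0.875000, running G = 0.875000
t=1: π = [0.3125, 0.3281, 0.1719, 0.1875], E[r] = 1.1094, γ^t·E[r] = 0.887500, running G = 1.762500
t=2: π = [0.2148, 0.3145, 0.1855, 0.2852], E[r] = 0.8301, γ^t·E[r] = 0.531250, running G = 2.293750
t=3: π = [0.2427, 0.3250, 0.1750, 0.2573], E[r] = 0.9031, γ^t·E[r] = 0.462375, running G = 2.756125
t=4: π = [0.2331, 0.3228, 0.1772, 0.2669], E[r] = 0.8765, γ^t·E[r] = 0.359013, running G = 3.115138
t=5: π = [0.2360, 0.3237, 0.1763, 0.2640], E[r] = 0.8844, γ^t·E[r] = 0.289794, running G = 3.404931
t=6: π = [0.2351, 0.3235, 0.1765, 0.2649], E[r] = 0.8817, γ^t·E[r] = 0.231141, running G = 3.636072
t=7: π = [0.2354, 0.3235, 0.1765, 0.2646], E[r] = 0.8826, γ^t·E[r] = 0.185086, running G = 3.821158
t=8: π = [0.2353, 0.3235, 0.1765, 0.2647], E[r] = 0.8823, γ^t·E[r] = 0.148023, running G = 3.969181

G = 3.9692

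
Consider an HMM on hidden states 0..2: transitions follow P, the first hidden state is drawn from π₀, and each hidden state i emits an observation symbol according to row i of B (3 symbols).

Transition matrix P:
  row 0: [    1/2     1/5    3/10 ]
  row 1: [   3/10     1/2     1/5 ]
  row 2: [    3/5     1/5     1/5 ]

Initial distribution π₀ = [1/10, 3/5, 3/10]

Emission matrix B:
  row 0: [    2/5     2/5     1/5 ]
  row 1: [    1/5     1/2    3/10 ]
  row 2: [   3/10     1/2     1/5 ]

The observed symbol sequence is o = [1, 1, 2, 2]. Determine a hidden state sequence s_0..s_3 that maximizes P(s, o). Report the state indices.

t=0: δ = [4.000e-02, 3.000e-01, 1.500e-01]  (obs o_0=1)
t=1: δ = [3.600e-02, 7.500e-02, 3.000e-02]  ψ = [1, 1, 1]  (obs o_1=1)
t=2: δ = [4.500e-03, 1.125e-02, 3.000e-03]  ψ = [1, 1, 1]  (obs o_2=2)
t=3: δ = [6.750e-04, 1.687e-03, 4.500e-04]  ψ = [1, 1, 1]  (obs o_3=2)
backtrack: best end state = 1; path = [1, 1, 1, 1]

path = [1, 1, 1, 1]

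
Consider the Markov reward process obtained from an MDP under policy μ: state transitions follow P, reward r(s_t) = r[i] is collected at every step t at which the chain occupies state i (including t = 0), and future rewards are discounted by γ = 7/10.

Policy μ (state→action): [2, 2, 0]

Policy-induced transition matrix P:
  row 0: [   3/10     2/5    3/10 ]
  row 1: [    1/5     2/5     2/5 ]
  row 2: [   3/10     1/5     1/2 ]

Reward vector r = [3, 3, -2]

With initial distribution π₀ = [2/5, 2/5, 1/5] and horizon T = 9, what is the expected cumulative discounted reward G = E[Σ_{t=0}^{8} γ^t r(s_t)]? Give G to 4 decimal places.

t=0: π = [0.4000, 0.4000, 0.2000], E[r] = 2.0000, γ^t·E[r] = 2.000000, running G = 2.000000
t=1: π = [0.2600, 0.3600, 0.3800], E[r] = 1.1000, γ^t·E[r] = 0.770000, running G = 2.770000
t=2: π = [0.2640, 0.3240, 0.4120], E[r] = 0.9400, γ^t·E[r] = 0.460600, running G = 3.230600
t=3: π = [0.2676, 0.3176, 0.4148], E[r] = 0.9260, γ^t·E[r] = 0.317618, running G = 3.548218
t=4: π = [0.2682, 0.3170, 0.4147], E[r] = 0.9264, γ^t·E[r] = 0.222429, running G = 3.770647
t=5: π = [0.2683, 0.3171, 0.4146], E[r] = 0.9268, γ^t·E[r] = 0.155761, running G = 3.926407
t=6: π = [0.2683, 0.3171, 0.4146], E[r] = 0.9268, γ^t·E[r] = 0.109040, running G = 4.035447
t=7: π = [0.2683, 0.3171, 0.4146], E[r] = 0.9268, γ^t·E[r] = 0.076328, running G = 4.111776
t=8: π = [0.2683, 0.3171, 0.4146], E[r] = 0.9268, γ^t·E[r] = 0.053430, running G = 4.165205

G = 4.1652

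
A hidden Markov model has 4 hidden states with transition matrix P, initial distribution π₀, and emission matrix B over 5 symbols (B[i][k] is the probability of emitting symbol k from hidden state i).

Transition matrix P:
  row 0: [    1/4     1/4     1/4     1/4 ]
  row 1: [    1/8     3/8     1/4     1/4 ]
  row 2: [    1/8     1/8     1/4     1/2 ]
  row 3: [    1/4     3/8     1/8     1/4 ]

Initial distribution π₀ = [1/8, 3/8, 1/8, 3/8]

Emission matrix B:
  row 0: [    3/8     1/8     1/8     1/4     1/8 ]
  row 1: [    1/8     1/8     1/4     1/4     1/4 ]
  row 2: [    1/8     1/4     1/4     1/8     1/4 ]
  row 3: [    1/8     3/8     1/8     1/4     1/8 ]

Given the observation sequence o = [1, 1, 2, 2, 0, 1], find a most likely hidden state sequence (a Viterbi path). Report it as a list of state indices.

path = [3, 3, 1, 1, 2, 3]

t=0: δ = [1.562e-02, 4.688e-02, 3.125e-02, 1.406e-01]  (obs o_0=1)
t=1: δ = [4.395e-03, 6.592e-03, 4.395e-03, 1.318e-02]  ψ = [3, 3, 3, 3]  (obs o_1=1)
t=2: δ = [4.120e-04, 1.236e-03, 4.120e-04, 4.120e-04]  ψ = [3, 3, 1, 3]  (obs o_2=2)
t=3: δ = [1.931e-05, 1.159e-04, 7.725e-05, 3.862e-05]  ψ = [1, 1, 1, 1]  (obs o_3=2)
t=4: δ = [5.431e-06, 5.431e-06, 3.621e-06, 4.828e-06]  ψ = [1, 1, 1, 2]  (obs o_4=0)
t=5: δ = [1.697e-07, 2.546e-07, 3.395e-07, 6.789e-07]  ψ = [0, 1, 0, 2]  (obs o_5=1)
backtrack: best end state = 3; path = [3, 3, 1, 1, 2, 3]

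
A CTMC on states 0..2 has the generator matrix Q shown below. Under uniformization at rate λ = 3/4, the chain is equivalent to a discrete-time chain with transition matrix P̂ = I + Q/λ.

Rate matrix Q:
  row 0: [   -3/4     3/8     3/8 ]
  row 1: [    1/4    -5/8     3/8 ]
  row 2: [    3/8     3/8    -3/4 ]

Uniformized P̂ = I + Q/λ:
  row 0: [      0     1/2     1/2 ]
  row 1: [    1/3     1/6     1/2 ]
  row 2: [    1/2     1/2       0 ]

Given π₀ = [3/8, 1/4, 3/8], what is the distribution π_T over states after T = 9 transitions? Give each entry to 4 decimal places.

π = [0.2917, 0.3750, 0.3333]

t=0: π = [0.3750, 0.2500, 0.3750]
t=1: π = [0.2708, 0.4167, 0.3125]
t=2: π = [0.2951, 0.3611, 0.3438]
t=3: π = [0.2922, 0.3796, 0.3281]
t=4: π = [0.2906, 0.3735, 0.3359]
t=5: π = [0.2925, 0.3755, 0.3320]
t=6: π = [0.2912, 0.3748, 0.3340]
t=7: π = [0.2919, 0.3751, 0.3330]
t=8: π = [0.2915, 0.3750, 0.3335]
t=9: π = [0.2917, 0.3750, 0.3333]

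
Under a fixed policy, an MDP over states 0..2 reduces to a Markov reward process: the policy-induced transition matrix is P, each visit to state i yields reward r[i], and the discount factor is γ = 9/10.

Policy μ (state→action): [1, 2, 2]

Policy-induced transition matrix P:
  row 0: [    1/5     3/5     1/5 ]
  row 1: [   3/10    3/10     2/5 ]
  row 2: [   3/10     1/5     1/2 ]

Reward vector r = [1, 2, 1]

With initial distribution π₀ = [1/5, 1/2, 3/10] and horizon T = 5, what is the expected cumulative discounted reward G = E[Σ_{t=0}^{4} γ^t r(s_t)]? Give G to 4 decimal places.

G = 5.6472

t=0: π = [0.2000, 0.5000, 0.3000], E[r] = 1.5000, γ^t·E[r] = 1.500000, running G = 1.500000
t=1: π = [0.2800, 0.3300, 0.3900], E[r] = 1.3300, γ^t·E[r] = 1.197000, running G = 2.697000
t=2: π = [0.2720, 0.3450, 0.3830], E[r] = 1.3450, γ^t·E[r] = 1.089450, running G = 3.786450
t=3: π = [0.2728, 0.3433, 0.3839], E[r] = 1.3433, γ^t·E[r] = 0.979266, running G = 4.765716
t=4: π = [0.2727, 0.3435, 0.3838], E[r] = 1.3435, γ^t·E[r] = 0.881438, running G = 5.647153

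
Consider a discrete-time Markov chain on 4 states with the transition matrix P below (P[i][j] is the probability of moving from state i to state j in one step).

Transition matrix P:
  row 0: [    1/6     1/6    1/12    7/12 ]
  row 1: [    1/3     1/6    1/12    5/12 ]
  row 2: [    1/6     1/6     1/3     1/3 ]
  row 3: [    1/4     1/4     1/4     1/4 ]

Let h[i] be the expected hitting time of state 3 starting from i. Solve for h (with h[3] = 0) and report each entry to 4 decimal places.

First-step conditioning: h[3] = 0; for i ≠ 3, h[i] = 1 + Σ_k P[i][k]·h[k].
  h[0] = 1 + 1/6·h[0] + 1/6·h[1] + 1/12·h[2]
  h[1] = 1 + 1/3·h[0] + 1/6·h[1] + 1/12·h[2]
  h[2] = 1 + 1/6·h[0] + 1/6·h[1] + 1/3·h[2]
Solving the 3×3 linear system over states ≠ 3 gives exactly h = [36/19, 42/19, 48/19, 0] (h[3] = 0 is the target).

h = [1.8947, 2.2105, 2.5263, 0.0000]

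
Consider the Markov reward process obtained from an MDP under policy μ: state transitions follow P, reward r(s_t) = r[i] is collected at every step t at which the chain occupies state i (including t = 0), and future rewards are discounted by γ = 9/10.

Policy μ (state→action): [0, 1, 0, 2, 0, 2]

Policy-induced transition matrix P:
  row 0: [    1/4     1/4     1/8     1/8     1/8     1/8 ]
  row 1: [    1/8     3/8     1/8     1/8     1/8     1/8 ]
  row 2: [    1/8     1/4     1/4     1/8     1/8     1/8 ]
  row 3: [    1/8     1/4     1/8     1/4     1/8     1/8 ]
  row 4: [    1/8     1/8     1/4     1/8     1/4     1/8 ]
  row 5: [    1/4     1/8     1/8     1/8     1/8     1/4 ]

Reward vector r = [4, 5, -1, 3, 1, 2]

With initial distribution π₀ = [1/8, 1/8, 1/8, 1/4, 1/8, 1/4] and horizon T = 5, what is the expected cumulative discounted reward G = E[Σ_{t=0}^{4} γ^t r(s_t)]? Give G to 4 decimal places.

G = 10.3089

t=0: π = [0.1250, 0.1250, 0.1250, 0.2500, 0.1250, 0.2500], E[r] = 2.3750, γ^t·E[r] = 2.375000, running G = 2.375000
t=1: π = [0.1719, 0.2188, 0.1563, 0.1563, 0.1406, 0.1563], E[r] = 2.5469, γ^t·E[r] = 2.292188, running G = 4.667188
t=2: π = [0.1660, 0.2402, 0.1621, 0.1445, 0.1426, 0.1445], E[r] = 2.5684, γ^t·E[r] = 2.080371, running G = 6.747559
t=3: π = [0.1638, 0.2441, 0.1631, 0.1431, 0.1428, 0.1431], E[r] = 2.5710, γ^t·E[r] = 1.874292, running G = 8.621850
t=4: π = [0.1634, 0.2448, 0.1632, 0.1429, 0.1429, 0.1429], E[r] = 2.5714, γ^t·E[r] = 1.687083, running G = 10.308933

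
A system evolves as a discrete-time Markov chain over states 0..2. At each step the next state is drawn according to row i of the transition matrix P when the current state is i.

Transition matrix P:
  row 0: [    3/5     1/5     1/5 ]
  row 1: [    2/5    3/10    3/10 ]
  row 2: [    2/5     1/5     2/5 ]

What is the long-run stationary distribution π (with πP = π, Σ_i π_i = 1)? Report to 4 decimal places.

Balance equations π_j = Σ_i π_i·P[i][j]:
  π_0 = 3/5·π_0 + 2/5·π_1 + 2/5·π_2
  π_1 = 1/5·π_0 + 3/10·π_1 + 1/5·π_2
  normalize: π_0 + π_1 + π_2 = 1
Solving the linear system gives exactly π = [1/2, 2/9, 5/18].

π = [0.5000, 0.2222, 0.2778]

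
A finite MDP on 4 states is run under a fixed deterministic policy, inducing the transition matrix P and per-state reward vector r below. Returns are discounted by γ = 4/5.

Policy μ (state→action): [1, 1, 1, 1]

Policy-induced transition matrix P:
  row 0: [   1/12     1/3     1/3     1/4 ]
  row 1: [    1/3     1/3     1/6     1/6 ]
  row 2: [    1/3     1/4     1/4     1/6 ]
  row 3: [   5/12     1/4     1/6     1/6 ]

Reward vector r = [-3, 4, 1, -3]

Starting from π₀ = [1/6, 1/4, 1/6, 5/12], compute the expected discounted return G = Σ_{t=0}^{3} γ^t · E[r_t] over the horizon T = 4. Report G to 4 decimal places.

G = -0.6811

t=0: π = [0.1667, 0.2500, 0.1667, 0.4167], E[r] = -0.5833, γ^t·E[r] = -0.583333, running G = -0.583333
t=1: π = [0.3264, 0.2847, 0.2083, 0.1806], E[r] = -0.1736, γ^t·E[r] = -0.138889, running G = -0.722222
t=2: π = [0.2668, 0.3009, 0.2384, 0.1939], E[r] = 0.0602, γ^t·E[r] = 0.038519, running G = -0.683704
t=3: π = [0.2828, 0.2973, 0.2310, 0.1889], E[r] = 0.0052, γ^t·E[r] = 0.002642, running G = -0.681062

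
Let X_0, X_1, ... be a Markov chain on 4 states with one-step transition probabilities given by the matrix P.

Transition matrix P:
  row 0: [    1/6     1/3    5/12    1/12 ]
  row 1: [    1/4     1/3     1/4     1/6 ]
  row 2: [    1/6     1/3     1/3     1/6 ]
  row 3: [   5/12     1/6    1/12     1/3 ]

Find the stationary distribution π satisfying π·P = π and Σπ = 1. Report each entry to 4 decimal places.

π = [0.2361, 0.3039, 0.2836, 0.1764]

Balance equations π_j = Σ_i π_i·P[i][j]:
  π_0 = 1/6·π_0 + 1/4·π_1 + 1/6·π_2 + 5/12·π_3
  π_1 = 1/3·π_0 + 1/3·π_1 + 1/3·π_2 + 1/6·π_3
  π_2 = 5/12·π_0 + 1/4·π_1 + 1/3·π_2 + 1/12·π_3
  normalize: π_0 + π_1 + π_2 + π_3 = 1
Solving the linear system gives exactly π = [174/737, 224/737, 19/67, 130/737].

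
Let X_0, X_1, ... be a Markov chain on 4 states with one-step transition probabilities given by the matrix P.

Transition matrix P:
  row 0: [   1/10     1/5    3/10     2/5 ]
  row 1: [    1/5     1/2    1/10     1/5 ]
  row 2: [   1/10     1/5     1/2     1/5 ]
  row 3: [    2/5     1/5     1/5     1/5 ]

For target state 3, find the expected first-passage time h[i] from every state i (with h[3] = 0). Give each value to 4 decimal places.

First-step conditioning: h[3] = 0; for i ≠ 3, h[i] = 1 + Σ_k P[i][k]·h[k].
  h[0] = 1 + 1/10·h[0] + 1/5·h[1] + 3/10·h[2]
  h[1] = 1 + 1/5·h[0] + 1/2·h[1] + 1/10·h[2]
  h[2] = 1 + 1/10·h[0] + 1/5·h[1] + 1/2·h[2]
Solving the 3×3 linear system over states ≠ 3 gives exactly h = [280/79, 340/79, 350/79, 0] (h[3] = 0 is the target).

h = [3.5443, 4.3038, 4.4304, 0.0000]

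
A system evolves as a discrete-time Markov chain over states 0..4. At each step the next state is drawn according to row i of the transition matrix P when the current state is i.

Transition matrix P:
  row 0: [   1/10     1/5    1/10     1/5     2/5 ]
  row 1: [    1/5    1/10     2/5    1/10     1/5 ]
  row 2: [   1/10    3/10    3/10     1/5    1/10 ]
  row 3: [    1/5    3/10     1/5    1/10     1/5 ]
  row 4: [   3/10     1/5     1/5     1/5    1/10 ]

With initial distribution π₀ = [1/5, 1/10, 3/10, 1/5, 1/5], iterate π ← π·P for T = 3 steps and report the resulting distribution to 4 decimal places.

t=0: π = [0.2000, 0.1000, 0.3000, 0.2000, 0.2000]
t=1: π = [0.1700, 0.2400, 0.2300, 0.1700, 0.1900]
t=2: π = [0.1790, 0.2160, 0.2540, 0.1590, 0.1920]
t=3: π = [0.1759, 0.2197, 0.2507, 0.1625, 0.1912]

π = [0.1759, 0.2197, 0.2507, 0.1625, 0.1912]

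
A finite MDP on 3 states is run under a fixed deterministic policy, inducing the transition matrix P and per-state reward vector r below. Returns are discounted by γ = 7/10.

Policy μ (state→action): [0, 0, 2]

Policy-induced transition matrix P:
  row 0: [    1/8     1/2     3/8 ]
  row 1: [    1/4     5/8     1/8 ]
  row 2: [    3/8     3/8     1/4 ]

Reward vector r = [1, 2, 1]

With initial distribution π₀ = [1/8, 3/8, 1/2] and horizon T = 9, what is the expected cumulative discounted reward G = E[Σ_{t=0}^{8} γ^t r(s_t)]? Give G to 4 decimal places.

G = 4.7189

t=0: π = [0.1250, 0.3750, 0.5000], E[r] = 1.3750, γ^t·E[r] = 1.375000, running G = 1.375000
t=1: π = [0.2969, 0.4844, 0.2188], E[r] = 1.4844, γ^t·E[r] = 1.039063, running G = 2.414063
t=2: π = [0.2402, 0.5332, 0.2266], E[r] = 1.5332, γ^t·E[r] = 0.751270, running G = 3.165332
t=3: π = [0.2483, 0.5383, 0.2134], E[r] = 1.5383, γ^t·E[r] = 0.527647, running G = 3.692979
t=4: π = [0.2456, 0.5406, 0.2137], E[r] = 1.5406, γ^t·E[r] = 0.369903, running G = 4.062882
t=5: π = [0.2460, 0.5409, 0.2131], E[r] = 1.5409, γ^t·E[r] = 0.258972, running G = 4.321854
t=6: π = [0.2459, 0.5410, 0.2131], E[r] = 1.5410, γ^t·E[r] = 0.181293, running G = 4.503147
t=7: π = [0.2459, 0.5410, 0.2131], E[r] = 1.5410, γ^t·E[r] = 0.126906, running G = 4.630053
t=8: π = [0.2459, 0.5410, 0.2131], E[r] = 1.5410, γ^t·E[r] = 0.088835, running G = 4.718888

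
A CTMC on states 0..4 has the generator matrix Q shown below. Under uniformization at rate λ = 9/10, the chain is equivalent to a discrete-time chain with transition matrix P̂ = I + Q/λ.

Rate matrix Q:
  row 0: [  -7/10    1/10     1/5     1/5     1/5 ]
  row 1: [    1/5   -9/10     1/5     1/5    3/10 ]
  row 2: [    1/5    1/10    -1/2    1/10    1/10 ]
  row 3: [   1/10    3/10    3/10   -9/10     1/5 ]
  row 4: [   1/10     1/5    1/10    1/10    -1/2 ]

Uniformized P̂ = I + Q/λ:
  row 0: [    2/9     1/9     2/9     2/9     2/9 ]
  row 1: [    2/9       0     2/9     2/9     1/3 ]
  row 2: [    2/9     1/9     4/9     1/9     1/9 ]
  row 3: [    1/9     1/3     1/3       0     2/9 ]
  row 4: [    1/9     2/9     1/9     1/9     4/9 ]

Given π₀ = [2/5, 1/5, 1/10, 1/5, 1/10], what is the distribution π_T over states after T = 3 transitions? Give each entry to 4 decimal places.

π = [0.1781, 0.1523, 0.2667, 0.1337, 0.2693]

t=0: π = [0.4000, 0.2000, 0.1000, 0.2000, 0.1000]
t=1: π = [0.1889, 0.1444, 0.2556, 0.1556, 0.2556]
t=2: π = [0.1765, 0.1580, 0.2679, 0.1309, 0.2667]
t=3: π = [0.1781, 0.1523, 0.2667, 0.1337, 0.2693]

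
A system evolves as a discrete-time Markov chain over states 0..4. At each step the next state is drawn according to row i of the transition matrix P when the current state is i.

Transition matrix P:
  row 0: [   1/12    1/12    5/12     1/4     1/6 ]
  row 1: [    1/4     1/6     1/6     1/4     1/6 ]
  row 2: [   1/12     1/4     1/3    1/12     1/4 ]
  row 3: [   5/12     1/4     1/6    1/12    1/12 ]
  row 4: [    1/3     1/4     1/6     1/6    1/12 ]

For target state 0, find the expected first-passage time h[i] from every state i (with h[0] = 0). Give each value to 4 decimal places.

First-step conditioning: h[0] = 0; for i ≠ 0, h[i] = 1 + Σ_k P[i][k]·h[k].
  h[1] = 1 + 1/6·h[1] + 1/6·h[2] + 1/4·h[3] + 1/6·h[4]
  h[2] = 1 + 1/4·h[1] + 1/3·h[2] + 1/12·h[3] + 1/4·h[4]
  h[3] = 1 + 1/4·h[1] + 1/6·h[2] + 1/12·h[3] + 1/12·h[4]
  h[4] = 1 + 1/4·h[1] + 1/6·h[2] + 1/6·h[3] + 1/12·h[4]
Solving the 4×4 linear system over states ≠ 0 gives exactly h = [0, 1086/281, 1326/281, 936/281, 1014/281] (h[0] = 0 is the target).

h = [0.0000, 3.8648, 4.7189, 3.3310, 3.6085]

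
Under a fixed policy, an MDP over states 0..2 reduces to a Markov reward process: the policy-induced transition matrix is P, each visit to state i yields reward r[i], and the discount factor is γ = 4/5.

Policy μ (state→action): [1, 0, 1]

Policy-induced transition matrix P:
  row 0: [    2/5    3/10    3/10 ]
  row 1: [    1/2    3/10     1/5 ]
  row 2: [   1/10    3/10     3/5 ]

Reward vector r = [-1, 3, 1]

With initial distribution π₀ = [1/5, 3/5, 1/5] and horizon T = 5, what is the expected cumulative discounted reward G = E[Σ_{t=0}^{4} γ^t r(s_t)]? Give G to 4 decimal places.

t=0: π = [0.2000, 0.6000, 0.2000], E[r] = 1.8000, γ^t·E[r] = 1.800000, running G = 1.800000
t=1: π = [0.4000, 0.3000, 0.3000], E[r] = 0.8000, γ^t·E[r] = 0.640000, running G = 2.440000
t=2: π = [0.3400, 0.3000, 0.3600], E[r] = 0.9200, γ^t·E[r] = 0.588800, running G = 3.028800
t=3: π = [0.3220, 0.3000, 0.3780], E[r] = 0.9560, γ^t·E[r] = 0.489472, running G = 3.518272
t=4: π = [0.3166, 0.3000, 0.3834], E[r] = 0.9668, γ^t·E[r] = 0.396001, running G = 3.914273

G = 3.9143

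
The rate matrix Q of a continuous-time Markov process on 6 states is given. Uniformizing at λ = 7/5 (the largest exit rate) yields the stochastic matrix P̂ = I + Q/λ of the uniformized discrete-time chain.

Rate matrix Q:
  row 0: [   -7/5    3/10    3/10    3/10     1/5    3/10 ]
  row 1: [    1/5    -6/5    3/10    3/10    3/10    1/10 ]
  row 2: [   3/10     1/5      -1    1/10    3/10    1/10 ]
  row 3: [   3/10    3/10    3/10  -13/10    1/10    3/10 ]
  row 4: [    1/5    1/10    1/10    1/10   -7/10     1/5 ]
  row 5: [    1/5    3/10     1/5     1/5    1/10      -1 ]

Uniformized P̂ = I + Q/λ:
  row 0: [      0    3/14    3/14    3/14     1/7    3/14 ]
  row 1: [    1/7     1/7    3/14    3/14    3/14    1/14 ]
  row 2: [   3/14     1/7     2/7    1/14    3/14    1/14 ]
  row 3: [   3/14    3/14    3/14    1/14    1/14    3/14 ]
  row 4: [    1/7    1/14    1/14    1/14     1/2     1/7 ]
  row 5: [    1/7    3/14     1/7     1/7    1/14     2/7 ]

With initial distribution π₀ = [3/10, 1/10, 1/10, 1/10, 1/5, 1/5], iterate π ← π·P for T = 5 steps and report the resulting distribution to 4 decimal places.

π = [0.1443, 0.1575, 0.1835, 0.1261, 0.2279, 0.1608]

t=0: π = [0.3000, 0.1000, 0.1000, 0.1000, 0.2000, 0.2000]
t=1: π = [0.1143, 0.1714, 0.1786, 0.1429, 0.2071, 0.1857]
t=2: π = [0.1495, 0.1597, 0.1842, 0.1255, 0.2184, 0.1628]
t=3: π = [0.1436, 0.1585, 0.1846, 0.1272, 0.2248, 0.1612]
t=4: π = [0.1446, 0.1577, 0.1838, 0.1261, 0.2271, 0.1607]
t=5: π = [0.1443, 0.1575, 0.1835, 0.1261, 0.2279, 0.1608]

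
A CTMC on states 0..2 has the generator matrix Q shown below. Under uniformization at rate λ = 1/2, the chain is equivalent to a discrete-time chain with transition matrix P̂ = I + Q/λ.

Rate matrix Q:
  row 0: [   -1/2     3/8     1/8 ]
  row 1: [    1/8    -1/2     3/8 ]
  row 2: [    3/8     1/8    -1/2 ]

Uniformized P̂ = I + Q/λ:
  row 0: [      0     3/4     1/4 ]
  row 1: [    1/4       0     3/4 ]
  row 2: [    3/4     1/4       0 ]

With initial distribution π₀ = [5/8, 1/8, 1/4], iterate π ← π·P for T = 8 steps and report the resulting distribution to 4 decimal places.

π = [0.3437, 0.3312, 0.3250]

t=0: π = [0.6250, 0.1250, 0.2500]
t=1: π = [0.2188, 0.5313, 0.2500]
t=2: π = [0.3203, 0.2266, 0.4531]
t=3: π = [0.3965, 0.3535, 0.2500]
t=4: π = [0.2759, 0.3599, 0.3643]
t=5: π = [0.3632, 0.2980, 0.3389]
t=6: π = [0.3286, 0.3571, 0.3143]
t=7: π = [0.3250, 0.3251, 0.3500]
t=8: π = [0.3437, 0.3312, 0.3250]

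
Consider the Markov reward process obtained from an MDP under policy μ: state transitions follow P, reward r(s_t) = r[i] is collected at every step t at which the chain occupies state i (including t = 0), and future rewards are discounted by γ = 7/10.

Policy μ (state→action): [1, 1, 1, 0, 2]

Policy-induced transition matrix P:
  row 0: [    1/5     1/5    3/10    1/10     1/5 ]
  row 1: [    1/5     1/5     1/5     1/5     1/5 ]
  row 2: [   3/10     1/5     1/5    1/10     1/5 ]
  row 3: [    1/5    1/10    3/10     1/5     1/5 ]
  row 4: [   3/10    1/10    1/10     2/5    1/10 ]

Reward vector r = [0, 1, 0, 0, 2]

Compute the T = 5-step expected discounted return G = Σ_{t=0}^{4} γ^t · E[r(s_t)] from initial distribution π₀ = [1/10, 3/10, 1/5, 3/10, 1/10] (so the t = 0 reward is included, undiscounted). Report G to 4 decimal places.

G = 1.4418

t=0: π = [0.1000, 0.3000, 0.2000, 0.3000, 0.1000], E[r] = 0.5000, γ^t·E[r] = 0.500000, running G = 0.500000
t=1: π = [0.2300, 0.1600, 0.2300, 0.1900, 0.1900], E[r] = 0.5400, γ^t·E[r] = 0.378000, running G = 0.878000
t=2: π = [0.2420, 0.1620, 0.2230, 0.1920, 0.1810], E[r] = 0.5240, γ^t·E[r] = 0.256760, running G = 1.134760
t=3: π = [0.2404, 0.1627, 0.2253, 0.1897, 0.1819], E[r] = 0.5265, γ^t·E[r] = 0.180590, running G = 1.315350
t=4: π = [0.2407, 0.1628, 0.2248, 0.1898, 0.1818], E[r] = 0.5265, γ^t·E[r] = 0.126403, running G = 1.441753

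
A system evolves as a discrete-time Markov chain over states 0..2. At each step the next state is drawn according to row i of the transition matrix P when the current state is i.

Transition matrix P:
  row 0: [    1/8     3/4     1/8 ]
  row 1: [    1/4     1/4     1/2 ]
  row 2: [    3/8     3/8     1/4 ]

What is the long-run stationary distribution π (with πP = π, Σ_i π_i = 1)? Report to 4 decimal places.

π = [0.2581, 0.4194, 0.3226]

Balance equations π_j = Σ_i π_i·P[i][j]:
  π_0 = 1/8·π_0 + 1/4·π_1 + 3/8·π_2
  π_1 = 3/4·π_0 + 1/4·π_1 + 3/8·π_2
  normalize: π_0 + π_1 + π_2 = 1
Solving the linear system gives exactly π = [8/31, 13/31, 10/31].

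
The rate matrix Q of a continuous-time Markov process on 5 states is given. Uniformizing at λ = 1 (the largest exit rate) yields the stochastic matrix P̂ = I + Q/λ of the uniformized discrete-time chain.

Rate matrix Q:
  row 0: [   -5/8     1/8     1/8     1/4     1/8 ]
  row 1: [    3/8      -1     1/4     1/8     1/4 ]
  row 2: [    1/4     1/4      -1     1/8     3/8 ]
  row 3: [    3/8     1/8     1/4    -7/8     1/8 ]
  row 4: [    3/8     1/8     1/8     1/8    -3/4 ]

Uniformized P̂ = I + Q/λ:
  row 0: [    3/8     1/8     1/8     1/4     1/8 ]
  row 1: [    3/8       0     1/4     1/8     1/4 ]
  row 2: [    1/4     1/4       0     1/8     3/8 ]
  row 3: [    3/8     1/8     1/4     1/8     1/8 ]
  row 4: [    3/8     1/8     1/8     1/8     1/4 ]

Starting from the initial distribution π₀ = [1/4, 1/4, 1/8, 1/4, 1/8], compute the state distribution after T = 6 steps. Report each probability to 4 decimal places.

π = [0.3570, 0.1271, 0.1441, 0.1696, 0.2022]

t=0: π = [0.2500, 0.2500, 0.1250, 0.2500, 0.1250]
t=1: π = [0.3594, 0.1094, 0.1719, 0.1563, 0.2031]
t=2: π = [0.3535, 0.1328, 0.1367, 0.1699, 0.2070]
t=3: π = [0.3579, 0.1255, 0.1458, 0.1692, 0.2017]
t=4: π = [0.3568, 0.1275, 0.1436, 0.1697, 0.2023]
t=5: π = [0.3570, 0.1270, 0.1442, 0.1696, 0.2021]
t=6: π = [0.3570, 0.1271, 0.1441, 0.1696, 0.2022]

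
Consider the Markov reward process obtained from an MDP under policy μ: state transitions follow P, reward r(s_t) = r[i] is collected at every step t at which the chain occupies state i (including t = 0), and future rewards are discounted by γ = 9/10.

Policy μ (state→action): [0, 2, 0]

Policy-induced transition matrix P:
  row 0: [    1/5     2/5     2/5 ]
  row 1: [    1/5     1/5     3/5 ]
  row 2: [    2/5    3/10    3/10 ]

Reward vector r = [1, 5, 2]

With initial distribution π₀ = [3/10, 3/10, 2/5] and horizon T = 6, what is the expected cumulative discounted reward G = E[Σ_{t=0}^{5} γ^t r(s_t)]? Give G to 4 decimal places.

t=0: π = [0.3000, 0.3000, 0.4000], E[r] = 2.6000, γ^t·E[r] = 2.600000, running G = 2.600000
t=1: π = [0.2800, 0.3000, 0.4200], E[r] = 2.6200, γ^t·E[r] = 2.358000, running G = 4.958000
t=2: π = [0.2840, 0.2980, 0.4180], E[r] = 2.6100, γ^t·E[r] = 2.114100, running G = 7.072100
t=3: π = [0.2836, 0.2986, 0.4178], E[r] = 2.6122, γ^t·E[r] = 1.904294, running G = 8.976394
t=4: π = [0.2836, 0.2985, 0.4179], E[r] = 2.6119, γ^t·E[r] = 1.713694, running G = 10.690088
t=5: π = [0.2836, 0.2985, 0.4179], E[r] = 2.6119, γ^t·E[r] = 1.542319, running G = 12.232406

G = 12.2324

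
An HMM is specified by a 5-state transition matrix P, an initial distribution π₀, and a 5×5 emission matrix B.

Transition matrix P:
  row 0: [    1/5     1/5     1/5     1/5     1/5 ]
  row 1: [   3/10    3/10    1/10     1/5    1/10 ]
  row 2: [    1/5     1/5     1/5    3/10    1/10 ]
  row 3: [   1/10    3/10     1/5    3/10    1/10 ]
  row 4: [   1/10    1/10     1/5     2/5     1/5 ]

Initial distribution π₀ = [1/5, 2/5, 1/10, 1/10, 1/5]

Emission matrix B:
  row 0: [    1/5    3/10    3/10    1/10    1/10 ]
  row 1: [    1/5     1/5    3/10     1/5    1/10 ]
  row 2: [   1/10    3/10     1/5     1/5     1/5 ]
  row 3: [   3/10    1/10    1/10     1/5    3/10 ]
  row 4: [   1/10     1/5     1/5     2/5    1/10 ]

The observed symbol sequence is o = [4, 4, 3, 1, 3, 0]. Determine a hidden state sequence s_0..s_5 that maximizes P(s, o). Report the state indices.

t=0: δ = [2.000e-02, 4.000e-02, 2.000e-02, 3.000e-02, 2.000e-02]  (obs o_0=4)
t=1: δ = [1.200e-03, 1.200e-03, 1.200e-03, 2.700e-03, 4.000e-04]  ψ = [1, 1, 3, 3, 0]  (obs o_1=4)
t=2: δ = [3.600e-05, 1.620e-04, 1.080e-04, 1.620e-04, 1.080e-04]  ψ = [1, 3, 3, 3, 3]  (obs o_2=3)
t=3: δ = [1.458e-05, 9.720e-06, 9.720e-06, 4.860e-06, 4.320e-06]  ψ = [1, 1, 3, 3, 4]  (obs o_3=1)
t=4: δ = [2.916e-07, 5.832e-07, 5.832e-07, 5.832e-07, 1.166e-06]  ψ = [0, 0, 0, 0, 0]  (obs o_4=3)
t=5: δ = [3.499e-08, 3.499e-08, 2.333e-08, 1.400e-07, 2.333e-08]  ψ = [1, 1, 4, 4, 4]  (obs o_5=0)
backtrack: best end state = 3; path = [3, 3, 1, 0, 4, 3]

path = [3, 3, 1, 0, 4, 3]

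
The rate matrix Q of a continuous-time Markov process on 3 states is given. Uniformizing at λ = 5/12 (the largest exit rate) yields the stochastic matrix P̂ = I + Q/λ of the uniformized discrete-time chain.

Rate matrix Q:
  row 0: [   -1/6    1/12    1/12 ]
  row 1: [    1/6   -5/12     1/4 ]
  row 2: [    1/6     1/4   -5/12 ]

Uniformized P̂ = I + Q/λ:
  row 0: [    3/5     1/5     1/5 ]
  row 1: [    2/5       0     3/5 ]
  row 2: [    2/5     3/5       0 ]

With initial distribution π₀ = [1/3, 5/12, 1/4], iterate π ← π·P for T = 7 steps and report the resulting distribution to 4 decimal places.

t=0: π = [0.3333, 0.4167, 0.2500]
t=1: π = [0.4667, 0.2167, 0.3167]
t=2: π = [0.4933, 0.2833, 0.2233]
t=3: π = [0.4987, 0.2327, 0.2687]
t=4: π = [0.4997, 0.2609, 0.2393]
t=5: π = [0.4999, 0.2435, 0.2565]
t=6: π = [0.5000, 0.2539, 0.2461]
t=7: π = [0.5000, 0.2477, 0.2523]

π = [0.5000, 0.2477, 0.2523]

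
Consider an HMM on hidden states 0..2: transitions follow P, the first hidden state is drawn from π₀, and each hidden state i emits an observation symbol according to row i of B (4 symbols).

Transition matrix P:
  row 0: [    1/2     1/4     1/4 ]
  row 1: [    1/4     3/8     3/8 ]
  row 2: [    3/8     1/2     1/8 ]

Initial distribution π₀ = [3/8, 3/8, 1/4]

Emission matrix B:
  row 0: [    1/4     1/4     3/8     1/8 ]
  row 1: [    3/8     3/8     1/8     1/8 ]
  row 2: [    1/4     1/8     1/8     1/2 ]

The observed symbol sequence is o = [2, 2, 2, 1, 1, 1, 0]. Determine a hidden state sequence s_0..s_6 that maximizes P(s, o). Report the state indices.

t=0: δ = [1.406e-01, 4.688e-02, 3.125e-02]  (obs o_0=2)
t=1: δ = [2.637e-02, 4.395e-03, 4.395e-03]  ψ = [0, 0, 0]  (obs o_1=2)
t=2: δ = [4.944e-03, 8.240e-04, 8.240e-04]  ψ = [0, 0, 0]  (obs o_2=2)
t=3: δ = [6.180e-04, 4.635e-04, 1.545e-04]  ψ = [0, 0, 0]  (obs o_3=1)
t=4: δ = [7.725e-05, 6.518e-05, 2.173e-05]  ψ = [0, 1, 1]  (obs o_4=1)
t=5: δ = [9.656e-06, 9.166e-06, 3.055e-06]  ψ = [0, 1, 1]  (obs o_5=1)
t=6: δ = [1.207e-06, 1.289e-06, 8.593e-07]  ψ = [0, 1, 1]  (obs o_6=0)
backtrack: best end state = 1; path = [0, 0, 0, 1, 1, 1, 1]

path = [0, 0, 0, 1, 1, 1, 1]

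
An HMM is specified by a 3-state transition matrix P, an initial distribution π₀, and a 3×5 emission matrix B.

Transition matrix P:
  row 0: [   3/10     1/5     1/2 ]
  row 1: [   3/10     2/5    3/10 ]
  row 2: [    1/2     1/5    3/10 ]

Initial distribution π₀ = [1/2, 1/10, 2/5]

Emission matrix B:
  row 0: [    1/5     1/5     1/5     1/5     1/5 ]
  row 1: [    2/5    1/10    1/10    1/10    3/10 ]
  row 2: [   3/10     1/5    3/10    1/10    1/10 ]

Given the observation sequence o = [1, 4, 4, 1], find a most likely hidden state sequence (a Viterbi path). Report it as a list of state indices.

t=0: δ = [1.000e-01, 1.000e-02, 8.000e-02]  (obs o_0=1)
t=1: δ = [8.000e-03, 6.000e-03, 5.000e-03]  ψ = [2, 0, 0]  (obs o_1=4)
t=2: δ = [5.000e-04, 7.200e-04, 4.000e-04]  ψ = [2, 1, 0]  (obs o_2=4)
t=3: δ = [4.320e-05, 2.880e-05, 5.000e-05]  ψ = [1, 1, 0]  (obs o_3=1)
backtrack: best end state = 2; path = [0, 2, 0, 2]

path = [0, 2, 0, 2]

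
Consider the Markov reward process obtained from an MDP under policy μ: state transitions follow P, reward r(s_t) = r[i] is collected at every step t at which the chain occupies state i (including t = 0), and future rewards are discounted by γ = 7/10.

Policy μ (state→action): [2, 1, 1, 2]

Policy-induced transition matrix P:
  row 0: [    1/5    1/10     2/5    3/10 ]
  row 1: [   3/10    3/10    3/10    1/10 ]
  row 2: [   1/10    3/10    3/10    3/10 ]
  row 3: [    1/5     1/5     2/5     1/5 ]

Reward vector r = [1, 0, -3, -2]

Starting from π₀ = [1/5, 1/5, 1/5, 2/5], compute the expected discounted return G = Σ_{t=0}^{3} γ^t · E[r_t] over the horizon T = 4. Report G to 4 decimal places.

G = -3.2089

t=0: π = [0.2000, 0.2000, 0.2000, 0.4000], E[r] = -1.2000, γ^t·E[r] = -1.200000, running G = -1.200000
t=1: π = [0.2000, 0.2200, 0.3600, 0.2200], E[r] = -1.3200, γ^t·E[r] = -0.924000, running G = -2.124000
t=2: π = [0.1860, 0.2380, 0.3420, 0.2340], E[r] = -1.3080, γ^t·E[r] = -0.640920, running G = -2.764920
t=3: π = [0.1896, 0.2394, 0.3420, 0.2290], E[r] = -1.2944, γ^t·E[r] = -0.443979, running G = -3.208899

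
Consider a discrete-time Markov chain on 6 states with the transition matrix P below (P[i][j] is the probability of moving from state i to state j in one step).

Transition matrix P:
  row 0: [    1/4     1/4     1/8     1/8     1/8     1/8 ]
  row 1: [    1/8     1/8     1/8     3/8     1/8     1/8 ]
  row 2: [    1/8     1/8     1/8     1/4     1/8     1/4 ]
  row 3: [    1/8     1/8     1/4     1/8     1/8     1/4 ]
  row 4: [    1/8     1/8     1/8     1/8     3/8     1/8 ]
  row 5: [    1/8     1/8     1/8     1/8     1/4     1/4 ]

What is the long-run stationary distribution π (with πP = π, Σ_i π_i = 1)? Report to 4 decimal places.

π = [0.1429, 0.1429, 0.1474, 0.1791, 0.1983, 0.1895]

Balance equations π_j = Σ_i π_i·P[i][j]:
  π_0 = 1/4·π_0 + 1/8·π_1 + 1/8·π_2 + 1/8·π_3 + 1/8·π_4 + 1/8·π_5
  π_1 = 1/4·π_0 + 1/8·π_1 + 1/8·π_2 + 1/8·π_3 + 1/8·π_4 + 1/8·π_5
  π_2 = 1/8·π_0 + 1/8·π_1 + 1/8·π_2 + 1/4·π_3 + 1/8·π_4 + 1/8·π_5
  π_3 = 1/8·π_0 + 3/8·π_1 + 1/4·π_2 + 1/8·π_3 + 1/8·π_4 + 1/8·π_5
  π_4 = 1/8·π_0 + 1/8·π_1 + 1/8·π_2 + 1/8·π_3 + 3/8·π_4 + 1/4·π_5
  normalize: π_0 + π_1 + π_2 + π_3 + π_4 + π_5 = 1
Solving the linear system gives exactly π = [1/7, 1/7, 65/441, 79/441, 68/343, 65/343].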